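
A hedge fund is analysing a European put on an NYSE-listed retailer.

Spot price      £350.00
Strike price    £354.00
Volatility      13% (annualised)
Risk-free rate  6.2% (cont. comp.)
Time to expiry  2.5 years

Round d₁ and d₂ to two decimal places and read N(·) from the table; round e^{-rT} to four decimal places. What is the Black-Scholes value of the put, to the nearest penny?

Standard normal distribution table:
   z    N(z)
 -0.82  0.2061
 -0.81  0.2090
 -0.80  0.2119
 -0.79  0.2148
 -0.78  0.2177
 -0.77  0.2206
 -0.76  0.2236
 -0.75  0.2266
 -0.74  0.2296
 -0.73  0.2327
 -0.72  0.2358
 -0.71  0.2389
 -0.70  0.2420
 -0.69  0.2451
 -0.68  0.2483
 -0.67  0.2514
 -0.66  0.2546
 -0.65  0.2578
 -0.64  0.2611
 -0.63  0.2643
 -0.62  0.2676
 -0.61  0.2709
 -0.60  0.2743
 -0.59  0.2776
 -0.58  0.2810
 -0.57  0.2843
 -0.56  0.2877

σ√T = 0.13·√2.5 = 0.2055
d₁ = [ln(350/354) + (0.062 + ½·0.13²)·2.5] / (σ√T) = (-0.0114 + 0.1761) / 0.2055 = 0.8016 which rounds to 0.80
d₂ = 0.8016 − 0.2055 = 0.5960 which rounds to 0.60
e^(−rT) = e^(−0.062·2.5) = 0.8564
P = 354·0.8564·N(-0.60) − 350·N(-0.80) = 354·0.8564·0.2743 − 350·0.2119 = 83.1583 − 74.1650 = 8.9933

£8.99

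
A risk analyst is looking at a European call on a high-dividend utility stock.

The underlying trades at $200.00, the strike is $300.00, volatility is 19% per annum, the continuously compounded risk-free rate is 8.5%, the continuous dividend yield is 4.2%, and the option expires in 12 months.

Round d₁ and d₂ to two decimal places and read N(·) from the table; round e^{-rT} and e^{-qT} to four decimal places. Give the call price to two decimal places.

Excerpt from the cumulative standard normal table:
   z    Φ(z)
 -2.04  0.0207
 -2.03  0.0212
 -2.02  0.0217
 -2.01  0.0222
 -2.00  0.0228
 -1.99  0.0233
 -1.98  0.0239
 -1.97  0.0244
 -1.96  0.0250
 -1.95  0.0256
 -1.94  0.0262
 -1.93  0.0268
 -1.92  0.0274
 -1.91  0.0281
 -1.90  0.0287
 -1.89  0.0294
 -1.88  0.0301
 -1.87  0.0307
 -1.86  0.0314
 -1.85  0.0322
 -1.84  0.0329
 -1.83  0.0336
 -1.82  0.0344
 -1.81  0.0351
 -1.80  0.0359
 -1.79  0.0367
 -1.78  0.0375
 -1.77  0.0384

σ√T = 0.19 × 1.0000 = 0.1900
ln(S/K) + (r − q + σ²/2)T = ln(200/300) + (0.085 − 0.042 + 0.19²/2)·1 = -0.4055 + 0.0611 = -0.3444
d₁ = -0.3444 / 0.1900 = -1.8127 which rounds to -1.81
d₂ = d₁ − σ√T = -1.8127 − 0.1900 = -2.0027 which rounds to -2.00
exp(−qT) = exp(−0.042·1) = 0.9589;  exp(−rT) = exp(−0.085·1) = 0.9185
N(d₁) = N(-1.81) = 0.0351;  N(d₂) = N(-2.00) = 0.0228
C = 200·0.9589·0.0351 − 300·0.9185·0.0228 = 6.7315 − 6.2825 = 0.4489

$0.45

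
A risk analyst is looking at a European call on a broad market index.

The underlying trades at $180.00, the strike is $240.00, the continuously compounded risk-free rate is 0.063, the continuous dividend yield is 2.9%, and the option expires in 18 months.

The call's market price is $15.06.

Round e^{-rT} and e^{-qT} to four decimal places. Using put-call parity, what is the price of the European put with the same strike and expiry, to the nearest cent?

$61.08

e^(−qT) = e^(−0.029·1.5) = 0.9574;  e^(−rT) = e^(−0.063·1.5) = 0.9098
Put-call parity: C − P = S·e^(−qT) − K·e^(−rT) = 180·0.9574 − 240·0.9098 = 172.3320 − 218.3520 = -46.0200
P = C − (C − P) = 15.06 − (-46.0200) = 61.0800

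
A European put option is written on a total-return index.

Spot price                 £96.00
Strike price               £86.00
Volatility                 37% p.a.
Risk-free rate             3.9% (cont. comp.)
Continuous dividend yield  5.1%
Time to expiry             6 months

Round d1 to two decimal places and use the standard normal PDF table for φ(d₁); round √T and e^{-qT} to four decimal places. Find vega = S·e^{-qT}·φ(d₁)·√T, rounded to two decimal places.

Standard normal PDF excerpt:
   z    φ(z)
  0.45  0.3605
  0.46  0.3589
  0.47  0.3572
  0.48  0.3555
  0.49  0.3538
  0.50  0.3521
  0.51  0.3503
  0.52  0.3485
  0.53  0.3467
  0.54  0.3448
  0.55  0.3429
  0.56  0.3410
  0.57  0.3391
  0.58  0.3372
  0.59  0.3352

σ√T = 0.37 × 0.7071 = 0.2616
d₁ = [ln(96/86) + (0.039 − 0.051 + ½·0.37²)·0.5] / (σ√T) = (0.1100 + 0.0282) / 0.2616 = 0.5283 → 0.53
√T = √0.5 = 0.7071
φ(d₁) = φ(0.53) = 0.3467
exp(−qT) = exp(−0.051·0.5) = 0.9748
vega = S·exp(−qT)·φ(d₁)·√T = 96·0.9748·0.3467·0.7071 = 22.9415

22.94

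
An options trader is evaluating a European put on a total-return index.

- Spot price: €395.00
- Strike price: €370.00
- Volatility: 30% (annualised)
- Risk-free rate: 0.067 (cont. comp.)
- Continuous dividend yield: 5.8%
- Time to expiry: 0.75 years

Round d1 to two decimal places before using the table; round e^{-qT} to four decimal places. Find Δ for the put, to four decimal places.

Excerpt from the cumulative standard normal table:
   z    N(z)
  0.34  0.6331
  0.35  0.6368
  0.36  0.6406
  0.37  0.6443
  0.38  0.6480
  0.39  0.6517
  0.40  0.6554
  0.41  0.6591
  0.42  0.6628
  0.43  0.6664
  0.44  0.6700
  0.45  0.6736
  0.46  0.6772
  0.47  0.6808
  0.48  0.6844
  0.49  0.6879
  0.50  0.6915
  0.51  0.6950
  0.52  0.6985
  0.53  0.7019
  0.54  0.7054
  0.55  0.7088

-0.3264

σ√T = 0.3·√0.75 = 0.2598
ln(S/K) + (r − q + σ²/2)T = ln(395/370) + (0.067 − 0.058 + 0.3²/2)·0.75 = 0.0654 + 0.0405 = 0.1059
d₁ = 0.1059 / 0.2598 = 0.4075 ≈ 0.41
N(d₁) = N(0.41) = 0.6591
Δ_put = exp(−qT)·(N(d₁) − 1) = 0.9574·(0.6591 − 1) = -0.3264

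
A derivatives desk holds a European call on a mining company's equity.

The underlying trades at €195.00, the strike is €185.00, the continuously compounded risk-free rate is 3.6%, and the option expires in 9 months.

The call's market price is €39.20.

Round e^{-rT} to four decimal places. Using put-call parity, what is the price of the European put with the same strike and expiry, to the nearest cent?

e^(−rT) = e^(−0.036·0.75) = 0.9734
Put-call parity: C − P = S − K·e^(−rT) = 195 − 185·0.9734 = 195 − 180.0790 = 14.9210
P = C − (C − P) = 39.20 − (14.9210) = 24.2790

€24.28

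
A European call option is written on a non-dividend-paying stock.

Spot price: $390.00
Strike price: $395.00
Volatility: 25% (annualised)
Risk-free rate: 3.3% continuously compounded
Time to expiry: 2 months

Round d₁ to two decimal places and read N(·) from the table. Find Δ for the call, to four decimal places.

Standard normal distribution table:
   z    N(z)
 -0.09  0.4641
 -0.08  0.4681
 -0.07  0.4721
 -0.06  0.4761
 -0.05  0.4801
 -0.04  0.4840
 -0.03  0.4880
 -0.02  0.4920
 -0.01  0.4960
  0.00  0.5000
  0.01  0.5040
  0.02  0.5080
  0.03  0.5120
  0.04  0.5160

0.4920

T = 0.1667;  σ√T = 0.1021
d₁ = [ln(390/395) + (0.033 + 0.25²/2)·0.1667] / 0.1021 = [-0.0127 + 0.0107] / 0.1021 = -0.0199 ⇒ -0.02
N(d₁) = N(-0.02) = 0.4920
Δ_call = N(d₁) = 0.4920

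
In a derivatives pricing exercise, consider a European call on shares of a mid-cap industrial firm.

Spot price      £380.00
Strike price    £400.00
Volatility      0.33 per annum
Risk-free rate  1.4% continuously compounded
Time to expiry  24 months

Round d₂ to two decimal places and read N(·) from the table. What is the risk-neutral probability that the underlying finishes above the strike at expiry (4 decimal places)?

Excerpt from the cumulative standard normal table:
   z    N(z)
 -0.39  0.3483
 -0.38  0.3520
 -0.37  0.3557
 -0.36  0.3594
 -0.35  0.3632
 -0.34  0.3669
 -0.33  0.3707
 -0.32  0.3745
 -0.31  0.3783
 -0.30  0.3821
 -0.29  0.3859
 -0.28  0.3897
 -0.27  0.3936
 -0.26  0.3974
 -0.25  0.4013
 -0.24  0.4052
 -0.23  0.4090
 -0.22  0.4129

σ√T = 0.33·√2 = 0.4667
d₁ = [ln(380/400) + (0.014 + 0.33²/2)·2] / 0.4667 = [-0.0513 + 0.1369] / 0.4667 = 0.1834 ≈ 0.18
d₂ = d₁ − σ√T = 0.1834 − 0.4667 = -0.2833 ≈ -0.28
Risk-neutral Pr[S_T > K] = N(d₂) = N(-0.28) = 0.3897

0.3897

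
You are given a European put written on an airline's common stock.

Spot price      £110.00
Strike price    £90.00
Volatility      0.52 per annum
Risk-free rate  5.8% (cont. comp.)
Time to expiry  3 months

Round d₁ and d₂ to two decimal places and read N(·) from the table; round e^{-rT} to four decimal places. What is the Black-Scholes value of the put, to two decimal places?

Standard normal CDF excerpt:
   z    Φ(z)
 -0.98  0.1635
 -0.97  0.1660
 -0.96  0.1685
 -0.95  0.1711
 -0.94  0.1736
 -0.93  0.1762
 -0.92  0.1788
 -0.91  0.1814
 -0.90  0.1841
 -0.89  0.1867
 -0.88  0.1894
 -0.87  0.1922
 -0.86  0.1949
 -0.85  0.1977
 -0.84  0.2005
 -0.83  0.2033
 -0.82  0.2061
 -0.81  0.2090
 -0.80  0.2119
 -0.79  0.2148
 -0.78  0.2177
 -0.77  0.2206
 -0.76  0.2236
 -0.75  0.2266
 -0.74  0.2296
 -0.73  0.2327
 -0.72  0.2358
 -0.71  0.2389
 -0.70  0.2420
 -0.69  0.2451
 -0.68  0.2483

£2.93

σ√T = 0.52 × 0.5000 = 0.2600
ln(S/K) + (r + σ²/2)T = ln(110/90) + (0.058 + 0.52²/2)·0.25 = 0.2007 + 0.0483 = 0.2490
d₁ = 0.2490 / 0.2600 = 0.9576 which rounds to 0.96
d₂ = d₁ − σ√T = 0.9576 − 0.2600 = 0.6976 which rounds to 0.70
exp(−rT) = exp(−0.058·0.25) = 0.9856
P = 90·0.9856·N(-0.70) − 110·N(-0.96) = 90·0.9856·0.2420 − 110·0.1685 = 21.4664 − 18.5350 = 2.9314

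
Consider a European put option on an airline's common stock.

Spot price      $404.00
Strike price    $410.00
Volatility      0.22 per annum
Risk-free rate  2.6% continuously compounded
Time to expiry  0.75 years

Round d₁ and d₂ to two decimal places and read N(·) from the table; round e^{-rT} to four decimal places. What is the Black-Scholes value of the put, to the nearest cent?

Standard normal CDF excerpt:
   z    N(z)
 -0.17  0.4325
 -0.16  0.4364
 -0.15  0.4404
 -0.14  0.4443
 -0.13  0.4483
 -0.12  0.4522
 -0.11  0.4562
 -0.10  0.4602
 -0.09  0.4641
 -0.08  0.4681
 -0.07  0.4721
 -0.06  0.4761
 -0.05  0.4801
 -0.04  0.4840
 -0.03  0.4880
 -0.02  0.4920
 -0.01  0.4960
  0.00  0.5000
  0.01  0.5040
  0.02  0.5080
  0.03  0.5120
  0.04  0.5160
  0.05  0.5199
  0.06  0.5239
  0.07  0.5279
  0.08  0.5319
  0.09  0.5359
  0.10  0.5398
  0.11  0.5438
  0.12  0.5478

$29.57

T = 0.75;  σ√T = 0.1905
d₁ = [ln(404/410) + (0.026 + ½·0.22²)·0.75] / (σ√T) = (-0.0147 + 0.0376) / 0.1905 = 0.1202 → 0.12
d₂ = 0.1202 − 0.1905 = -0.0703 → -0.07
exp(−rT) = exp(−0.026·0.75) = 0.9807
N(−d₂) = N(0.07) = 0.5279;  N(−d₁) = N(-0.12) = 0.4522
P = 410·0.9807·0.5279 − 404·0.4522 = 212.2617 − 182.6888 = 29.5729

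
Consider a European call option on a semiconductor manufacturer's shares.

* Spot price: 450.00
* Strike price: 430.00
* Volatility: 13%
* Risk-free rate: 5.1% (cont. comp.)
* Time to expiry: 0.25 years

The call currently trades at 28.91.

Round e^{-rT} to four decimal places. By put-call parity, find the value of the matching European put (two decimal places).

3.45

e^(−rT) = e^(−0.051·0.25) = 0.9873
Put-call parity: C − P = S − K·e^(−rT) = 450 − 430·0.9873 = 450 − 424.5390 = 25.4610
P = C − (C − P) = 28.91 − (25.4610) = 3.4490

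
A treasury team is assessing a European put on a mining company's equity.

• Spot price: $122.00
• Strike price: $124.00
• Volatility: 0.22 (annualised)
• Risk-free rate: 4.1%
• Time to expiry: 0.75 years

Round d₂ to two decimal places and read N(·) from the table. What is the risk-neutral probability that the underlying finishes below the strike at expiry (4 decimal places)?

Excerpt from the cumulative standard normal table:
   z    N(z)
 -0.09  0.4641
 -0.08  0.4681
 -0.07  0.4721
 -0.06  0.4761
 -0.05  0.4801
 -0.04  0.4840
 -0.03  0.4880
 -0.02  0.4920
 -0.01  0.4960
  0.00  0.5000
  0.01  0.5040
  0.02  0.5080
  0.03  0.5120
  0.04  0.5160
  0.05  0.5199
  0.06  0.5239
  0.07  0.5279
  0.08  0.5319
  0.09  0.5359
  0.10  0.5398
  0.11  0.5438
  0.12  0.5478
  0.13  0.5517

T = 0.75;  σ√T = 0.1905
ln(S/K) + (r + σ²/2)T = ln(122/124) + (0.041 + 0.22²/2)·0.75 = -0.0163 + 0.0489 = 0.0326
d₁ = 0.0326 / 0.1905 = 0.1713 ≈ 0.17
d₂ = d₁ − σ√T = 0.1713 − 0.1905 = -0.0192 ≈ -0.02
Pr(exercise) under Q = N(−d₂) = N(0.02) = 0.5080

0.5080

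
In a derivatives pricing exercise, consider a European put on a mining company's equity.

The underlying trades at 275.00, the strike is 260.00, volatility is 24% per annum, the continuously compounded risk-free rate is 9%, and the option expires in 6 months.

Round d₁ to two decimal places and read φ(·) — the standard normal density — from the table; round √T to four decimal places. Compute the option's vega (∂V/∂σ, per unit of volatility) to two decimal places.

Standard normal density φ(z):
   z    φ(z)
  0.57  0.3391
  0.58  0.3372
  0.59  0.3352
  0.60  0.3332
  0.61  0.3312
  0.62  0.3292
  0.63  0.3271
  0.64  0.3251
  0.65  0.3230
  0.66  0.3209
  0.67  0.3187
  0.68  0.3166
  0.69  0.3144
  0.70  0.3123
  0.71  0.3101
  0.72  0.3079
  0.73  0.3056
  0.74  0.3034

σ√T = 0.24 × 0.7071 = 0.1697
d₁ = [ln(275/260) + (0.09 + 0.24²/2)·0.5] / 0.1697 = [0.0561 + 0.0594] / 0.1697 = 0.6805 which rounds to 0.68
√T = √0.5 = 0.7071
φ(d₁) = φ(0.68) = 0.3166
vega = S·φ(d₁)·√T = 275·0.3166·0.7071 = 61.5637

61.56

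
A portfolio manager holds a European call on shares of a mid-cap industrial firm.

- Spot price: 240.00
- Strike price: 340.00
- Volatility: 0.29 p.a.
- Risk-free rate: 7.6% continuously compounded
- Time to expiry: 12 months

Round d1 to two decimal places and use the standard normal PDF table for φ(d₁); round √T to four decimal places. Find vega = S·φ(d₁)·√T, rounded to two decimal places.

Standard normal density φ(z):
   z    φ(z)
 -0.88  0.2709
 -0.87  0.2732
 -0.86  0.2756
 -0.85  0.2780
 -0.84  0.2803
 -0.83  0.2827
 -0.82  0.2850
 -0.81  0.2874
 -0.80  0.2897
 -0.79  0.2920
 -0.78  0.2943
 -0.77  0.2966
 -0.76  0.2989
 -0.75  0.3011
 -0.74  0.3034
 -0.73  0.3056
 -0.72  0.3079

70.08

σ√T = 0.29·√1 = 0.2900
d₁ = [ln(240/340) + (0.076 + 0.29²/2)·1] / 0.2900 = [-0.3483 + 0.1180] / 0.2900 = -0.7940 ≈ -0.79
√T = √1 = 1.0000
φ(d₁) = φ(-0.79) = 0.2920
vega = S·φ(d₁)·√T = 240·0.2920·1.0000 = 70.0800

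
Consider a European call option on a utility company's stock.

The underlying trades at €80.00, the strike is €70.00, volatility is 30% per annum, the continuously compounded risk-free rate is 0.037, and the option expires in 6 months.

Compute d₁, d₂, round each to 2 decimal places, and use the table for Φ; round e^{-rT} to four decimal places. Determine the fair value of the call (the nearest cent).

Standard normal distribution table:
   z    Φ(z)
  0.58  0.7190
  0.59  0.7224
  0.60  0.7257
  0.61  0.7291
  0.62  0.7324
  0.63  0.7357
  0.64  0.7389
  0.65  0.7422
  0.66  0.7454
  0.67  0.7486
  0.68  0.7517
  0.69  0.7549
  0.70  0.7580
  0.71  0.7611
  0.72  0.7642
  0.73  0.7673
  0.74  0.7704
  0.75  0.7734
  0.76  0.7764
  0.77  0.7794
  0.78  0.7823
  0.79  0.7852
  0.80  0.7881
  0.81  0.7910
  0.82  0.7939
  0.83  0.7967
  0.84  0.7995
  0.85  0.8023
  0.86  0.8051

σ√T = 0.3·√0.5 = 0.2121
d₁ = [ln(80/70) + (0.037 + 0.3²/2)·0.5] / 0.2121 = [0.1335 + 0.0410] / 0.2121 = 0.8227 which rounds to 0.82
d₂ = d₁ − σ√T = 0.8227 − 0.2121 = 0.6106 which rounds to 0.61
e^(−rT) = e^(−0.037·0.5) = 0.9817
C = 80·N(0.82) − 70·0.9817·N(0.61) = 80·0.7939 − 70·0.9817·0.7291 = 63.5120 − 50.1030 = 13.4090

€13.41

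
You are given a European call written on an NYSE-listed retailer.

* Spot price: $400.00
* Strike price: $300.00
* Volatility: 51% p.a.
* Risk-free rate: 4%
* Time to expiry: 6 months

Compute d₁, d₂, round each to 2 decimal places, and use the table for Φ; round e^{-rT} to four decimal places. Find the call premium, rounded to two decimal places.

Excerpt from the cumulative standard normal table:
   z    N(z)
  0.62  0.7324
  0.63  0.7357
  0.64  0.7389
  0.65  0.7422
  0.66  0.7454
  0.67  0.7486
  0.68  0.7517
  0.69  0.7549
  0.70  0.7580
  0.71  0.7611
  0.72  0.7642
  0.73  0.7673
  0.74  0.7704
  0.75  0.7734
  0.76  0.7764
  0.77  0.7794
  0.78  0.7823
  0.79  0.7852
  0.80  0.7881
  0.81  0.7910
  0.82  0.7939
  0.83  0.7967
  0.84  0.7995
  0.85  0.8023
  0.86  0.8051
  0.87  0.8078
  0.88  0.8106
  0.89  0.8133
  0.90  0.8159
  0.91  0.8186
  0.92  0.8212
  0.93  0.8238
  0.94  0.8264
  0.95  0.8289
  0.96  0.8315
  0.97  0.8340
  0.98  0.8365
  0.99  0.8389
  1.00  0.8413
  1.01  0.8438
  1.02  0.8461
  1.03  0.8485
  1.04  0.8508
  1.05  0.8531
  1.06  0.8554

σ√T = 0.51·√0.5 = 0.3606
ln(S/K) + (r + σ²/2)T = ln(400/300) + (0.04 + 0.51²/2)·0.5 = 0.2877 + 0.0850 = 0.3727
d₁ = 0.3727 / 0.3606 = 1.0335 → 1.03
d₂ = d₁ − σ√T = 1.0335 − 0.3606 = 0.6729 → 0.67
e^(−rT) = e^(−0.04·0.5) = 0.9802
N(d₁) = N(1.03) = 0.8485;  N(d₂) = N(0.67) = 0.7486
C = 400·0.8485 − 300·0.9802·0.7486 = 339.4000 − 220.1333 = 119.2667

$119.27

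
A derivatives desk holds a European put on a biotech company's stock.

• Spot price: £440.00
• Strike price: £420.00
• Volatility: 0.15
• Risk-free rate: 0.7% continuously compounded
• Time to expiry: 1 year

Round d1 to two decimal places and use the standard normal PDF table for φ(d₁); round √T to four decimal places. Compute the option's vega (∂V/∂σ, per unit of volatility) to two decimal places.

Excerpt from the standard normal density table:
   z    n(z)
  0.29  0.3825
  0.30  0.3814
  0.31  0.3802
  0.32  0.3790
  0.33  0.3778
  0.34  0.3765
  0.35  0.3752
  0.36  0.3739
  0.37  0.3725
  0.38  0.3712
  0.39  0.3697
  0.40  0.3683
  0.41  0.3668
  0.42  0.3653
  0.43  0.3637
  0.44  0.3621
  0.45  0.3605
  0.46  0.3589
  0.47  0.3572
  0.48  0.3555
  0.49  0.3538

σ√T = 0.15·√1 = 0.1500
d₁ = [ln(440/420) + (0.007 + ½·0.15²)·1] / (σ√T) = (0.0465 + 0.0182) / 0.1500 = 0.4318 → 0.43
√T = √1 = 1.0000
φ(d₁) = φ(0.43) = 0.3637
vega = S·φ(d₁)·√T = 440·0.3637·1.0000 = 160.0280
(Call and put vega coincide under Black-Scholes.)

160.03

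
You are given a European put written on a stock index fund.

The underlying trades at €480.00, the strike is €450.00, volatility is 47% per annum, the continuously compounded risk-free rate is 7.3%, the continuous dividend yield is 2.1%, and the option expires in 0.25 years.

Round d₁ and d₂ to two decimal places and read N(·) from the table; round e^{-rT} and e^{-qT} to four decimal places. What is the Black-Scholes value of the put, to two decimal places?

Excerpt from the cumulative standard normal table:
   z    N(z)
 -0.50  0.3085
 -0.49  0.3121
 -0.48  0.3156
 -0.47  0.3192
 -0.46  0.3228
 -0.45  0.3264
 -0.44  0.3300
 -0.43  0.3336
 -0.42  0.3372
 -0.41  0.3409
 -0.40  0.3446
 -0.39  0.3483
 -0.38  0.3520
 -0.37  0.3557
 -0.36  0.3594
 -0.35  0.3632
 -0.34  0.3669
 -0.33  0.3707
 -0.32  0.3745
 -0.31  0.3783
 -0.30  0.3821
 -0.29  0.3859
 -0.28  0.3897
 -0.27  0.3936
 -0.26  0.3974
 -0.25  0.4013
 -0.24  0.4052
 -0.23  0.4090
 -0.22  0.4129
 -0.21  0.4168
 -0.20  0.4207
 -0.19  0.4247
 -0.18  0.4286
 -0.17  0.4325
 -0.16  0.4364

T = 0.25;  σ√T = 0.2350
ln(S/K) + (r − q + σ²/2)T = ln(480/450) + (0.073 − 0.021 + 0.47²/2)·0.25 = 0.0645 + 0.0406 = 0.1052
d₁ = 0.1052 / 0.2350 = 0.4475 which rounds to 0.45
d₂ = d₁ − σ√T = 0.4475 − 0.2350 = 0.2125 which rounds to 0.21
e^(−qT) = e^(−0.021·0.25) = 0.9948;  e^(−rT) = e^(−0.073·0.25) = 0.9819
P = 450·0.9819·N(-0.21) − 480·0.9948·N(-0.45) = 450·0.9819·0.4168 − 480·0.9948·0.3264 = 184.1652 − 155.8573 = 28.3079

€28.31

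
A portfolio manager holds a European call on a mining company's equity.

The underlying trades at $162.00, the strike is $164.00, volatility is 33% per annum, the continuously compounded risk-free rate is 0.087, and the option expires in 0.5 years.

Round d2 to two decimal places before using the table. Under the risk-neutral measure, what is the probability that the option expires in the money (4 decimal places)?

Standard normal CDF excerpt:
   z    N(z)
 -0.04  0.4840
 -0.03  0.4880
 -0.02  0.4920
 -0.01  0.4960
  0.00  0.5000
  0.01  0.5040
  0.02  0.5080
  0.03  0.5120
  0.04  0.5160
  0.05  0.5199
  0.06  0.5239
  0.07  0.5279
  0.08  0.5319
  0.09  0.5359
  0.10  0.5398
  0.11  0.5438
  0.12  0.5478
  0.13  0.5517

0.5080

σ√T = 0.33 × 0.7071 = 0.2333
d₁ = [ln(162/164) + (0.087 + 0.33²/2)·0.5] / 0.2333 = [-0.0123 + 0.0707] / 0.2333 = 0.2505 → 0.25
d₂ = d₁ − σ√T = 0.2505 − 0.2333 = 0.0172 → 0.02
Pr(exercise) under Q = N(d₂) = 0.5080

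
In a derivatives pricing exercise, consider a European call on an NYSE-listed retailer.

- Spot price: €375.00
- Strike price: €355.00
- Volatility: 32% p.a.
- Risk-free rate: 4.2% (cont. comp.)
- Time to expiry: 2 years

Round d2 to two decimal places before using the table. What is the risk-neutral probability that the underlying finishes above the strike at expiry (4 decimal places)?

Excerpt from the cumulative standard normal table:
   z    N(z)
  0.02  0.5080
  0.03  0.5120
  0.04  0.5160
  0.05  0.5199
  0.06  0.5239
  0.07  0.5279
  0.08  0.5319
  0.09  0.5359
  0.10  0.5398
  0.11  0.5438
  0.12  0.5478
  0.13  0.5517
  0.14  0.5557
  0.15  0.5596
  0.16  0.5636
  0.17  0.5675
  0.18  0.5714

T = 2;  σ√T = 0.4525
d₁ = [ln(375/355) + (0.042 + ½·0.32²)·2] / (σ√T) = (0.0548 + 0.1864) / 0.4525 = 0.5330 ⇒ 0.53
d₂ = 0.5330 − 0.4525 = 0.0805 ⇒ 0.08
Risk-neutral Pr[S_T > K] = N(d₂) = N(0.08) = 0.5319

0.5319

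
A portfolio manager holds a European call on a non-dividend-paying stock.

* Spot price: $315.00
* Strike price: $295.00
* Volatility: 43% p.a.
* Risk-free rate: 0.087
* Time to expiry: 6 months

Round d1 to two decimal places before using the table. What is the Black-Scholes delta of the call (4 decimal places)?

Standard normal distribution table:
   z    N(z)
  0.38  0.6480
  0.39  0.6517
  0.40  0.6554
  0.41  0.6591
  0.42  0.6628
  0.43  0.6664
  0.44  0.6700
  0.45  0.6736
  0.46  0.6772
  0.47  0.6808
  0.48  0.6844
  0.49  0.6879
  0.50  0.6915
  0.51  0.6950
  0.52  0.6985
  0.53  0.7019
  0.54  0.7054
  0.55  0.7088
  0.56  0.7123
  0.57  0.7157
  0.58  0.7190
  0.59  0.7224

0.6950

σ√T = 0.43·√0.5 = 0.3041
d₁ = [ln(315/295) + (0.087 + ½·0.43²)·0.5] / (σ√T) = (0.0656 + 0.0897) / 0.3041 = 0.5108 which rounds to 0.51
N(d₁) = N(0.51) = 0.6950
Δ_call = N(d₁) = 0.6950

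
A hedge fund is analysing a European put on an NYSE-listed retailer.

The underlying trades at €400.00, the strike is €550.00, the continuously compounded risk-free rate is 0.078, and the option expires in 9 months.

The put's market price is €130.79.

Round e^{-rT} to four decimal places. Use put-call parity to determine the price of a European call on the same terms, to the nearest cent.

e^(−rT) = e^(−0.078·0.75) = 0.9432
Put-call parity: C − P = S − K·e^(−rT) = 400 − 550·0.9432 = 400 − 518.7600 = -118.7600
C = P + (C − P) = 130.79 + (-118.7600) = 12.0300

€12.03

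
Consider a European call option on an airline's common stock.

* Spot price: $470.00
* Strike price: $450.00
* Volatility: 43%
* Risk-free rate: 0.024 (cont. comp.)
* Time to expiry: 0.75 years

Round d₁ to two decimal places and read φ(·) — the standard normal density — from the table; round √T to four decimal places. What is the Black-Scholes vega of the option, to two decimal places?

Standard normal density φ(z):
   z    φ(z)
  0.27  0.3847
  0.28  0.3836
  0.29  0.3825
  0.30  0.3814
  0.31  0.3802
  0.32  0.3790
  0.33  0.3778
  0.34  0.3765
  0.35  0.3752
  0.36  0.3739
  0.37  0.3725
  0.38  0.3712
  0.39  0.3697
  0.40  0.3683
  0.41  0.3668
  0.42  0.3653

152.71

σ√T = 0.43 × 0.8660 = 0.3724
d₁ = [ln(470/450) + (0.024 + 0.43²/2)·0.75] / 0.3724 = [0.0435 + 0.0873] / 0.3724 = 0.3513 which rounds to 0.35
√T = √0.75 = 0.8660
φ(d₁) = φ(0.35) = 0.3752
vega = S·φ(d₁)·√T = 470·0.3752·0.8660 = 152.7139
(Vega is the same for a European call and put with the same parameters.)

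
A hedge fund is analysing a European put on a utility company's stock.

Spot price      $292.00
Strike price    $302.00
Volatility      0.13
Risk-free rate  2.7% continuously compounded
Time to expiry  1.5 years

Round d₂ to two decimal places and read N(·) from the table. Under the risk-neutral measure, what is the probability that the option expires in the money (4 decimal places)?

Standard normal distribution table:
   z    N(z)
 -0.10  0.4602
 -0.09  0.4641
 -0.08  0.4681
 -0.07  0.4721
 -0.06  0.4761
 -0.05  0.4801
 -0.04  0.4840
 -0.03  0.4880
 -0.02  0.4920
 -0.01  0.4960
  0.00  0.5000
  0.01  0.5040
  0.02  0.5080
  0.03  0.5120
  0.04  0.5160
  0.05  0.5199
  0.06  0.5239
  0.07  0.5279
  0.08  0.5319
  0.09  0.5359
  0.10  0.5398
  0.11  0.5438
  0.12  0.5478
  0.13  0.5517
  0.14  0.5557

σ√T = 0.13 × 1.2247 = 0.1592
d₁ = [ln(292/302) + (0.027 + 0.13²/2)·1.5] / 0.1592 = [-0.0337 + 0.0532] / 0.1592 = 0.1225 which rounds to 0.12
d₂ = d₁ − σ√T = 0.1225 − 0.1592 = -0.0367 which rounds to -0.04
Pr(exercise) under Q = N(−d₂) = N(0.04) = 0.5160

0.5160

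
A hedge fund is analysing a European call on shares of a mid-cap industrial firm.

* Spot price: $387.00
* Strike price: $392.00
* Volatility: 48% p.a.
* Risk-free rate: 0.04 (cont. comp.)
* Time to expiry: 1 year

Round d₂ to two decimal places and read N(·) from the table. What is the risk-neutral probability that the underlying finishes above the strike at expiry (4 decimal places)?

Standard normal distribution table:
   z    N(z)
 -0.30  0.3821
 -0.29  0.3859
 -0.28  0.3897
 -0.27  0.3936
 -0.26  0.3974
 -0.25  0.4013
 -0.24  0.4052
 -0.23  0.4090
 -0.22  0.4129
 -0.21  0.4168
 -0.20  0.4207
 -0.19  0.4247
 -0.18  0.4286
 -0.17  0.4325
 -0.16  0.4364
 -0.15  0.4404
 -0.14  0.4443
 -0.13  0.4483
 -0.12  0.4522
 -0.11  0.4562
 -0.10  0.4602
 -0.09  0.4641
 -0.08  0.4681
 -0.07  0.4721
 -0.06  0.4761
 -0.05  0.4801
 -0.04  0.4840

0.4286

T = 1;  σ√T = 0.4800
ln(S/K) + (r + σ²/2)T = ln(387/392) + (0.04 + 0.48²/2)·1 = -0.0128 + 0.1552 = 0.1424
d₁ = 0.1424 / 0.4800 = 0.2966 → 0.30
d₂ = d₁ − σ√T = 0.2966 − 0.4800 = -0.1834 → -0.18
Pr(exercise) under Q = N(d₂) = 0.4286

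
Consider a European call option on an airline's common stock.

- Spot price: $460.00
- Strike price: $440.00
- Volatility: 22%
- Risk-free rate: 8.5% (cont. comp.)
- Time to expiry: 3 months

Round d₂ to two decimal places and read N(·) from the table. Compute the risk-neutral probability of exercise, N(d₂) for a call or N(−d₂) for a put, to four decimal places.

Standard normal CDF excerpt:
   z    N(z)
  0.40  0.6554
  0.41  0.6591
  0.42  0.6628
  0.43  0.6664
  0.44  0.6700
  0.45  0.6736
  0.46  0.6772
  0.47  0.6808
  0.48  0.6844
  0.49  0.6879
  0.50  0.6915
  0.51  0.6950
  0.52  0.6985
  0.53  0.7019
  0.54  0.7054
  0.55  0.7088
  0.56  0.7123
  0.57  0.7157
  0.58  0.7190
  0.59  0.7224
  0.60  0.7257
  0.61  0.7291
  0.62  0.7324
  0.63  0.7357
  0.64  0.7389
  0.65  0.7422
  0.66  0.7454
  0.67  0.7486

σ√T = 0.22 × 0.5000 = 0.1100
d₁ = [ln(460/440) + (0.085 + 0.22²/2)·0.25] / 0.1100 = [0.0445 + 0.0273] / 0.1100 = 0.6523 → 0.65
d₂ = d₁ − σ√T = 0.6523 − 0.1100 = 0.5423 → 0.54
Pr(exercise) under Q = N(d₂) = 0.7054

0.7054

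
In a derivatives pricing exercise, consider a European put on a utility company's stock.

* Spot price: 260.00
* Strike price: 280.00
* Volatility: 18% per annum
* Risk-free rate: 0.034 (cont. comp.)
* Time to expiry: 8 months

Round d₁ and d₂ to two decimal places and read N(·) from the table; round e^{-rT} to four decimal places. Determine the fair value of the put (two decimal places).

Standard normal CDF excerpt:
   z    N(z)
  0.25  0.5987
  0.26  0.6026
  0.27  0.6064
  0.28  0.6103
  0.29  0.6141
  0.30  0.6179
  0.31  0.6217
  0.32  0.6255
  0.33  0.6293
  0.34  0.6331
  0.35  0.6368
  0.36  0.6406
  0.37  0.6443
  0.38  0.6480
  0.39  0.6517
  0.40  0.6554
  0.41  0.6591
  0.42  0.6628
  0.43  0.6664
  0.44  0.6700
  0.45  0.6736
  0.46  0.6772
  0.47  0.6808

σ√T = 0.18·√0.6667 = 0.1470
d₁ = [ln(260/280) + (0.034 + ½·0.18²)·0.6667] / (σ√T) = (-0.0741 + 0.0335) / 0.1470 = -0.2765 ≈ -0.28
d₂ = -0.2765 − 0.1470 = -0.4235 ≈ -0.42
e^(−rT) = e^(−0.034·0.6667) = 0.9776
N(−d₂) = N(0.42) = 0.6628;  N(−d₁) = N(0.28) = 0.6103
P = 280·0.9776·0.6628 − 260·0.6103 = 181.4269 − 158.6780 = 22.7489

22.75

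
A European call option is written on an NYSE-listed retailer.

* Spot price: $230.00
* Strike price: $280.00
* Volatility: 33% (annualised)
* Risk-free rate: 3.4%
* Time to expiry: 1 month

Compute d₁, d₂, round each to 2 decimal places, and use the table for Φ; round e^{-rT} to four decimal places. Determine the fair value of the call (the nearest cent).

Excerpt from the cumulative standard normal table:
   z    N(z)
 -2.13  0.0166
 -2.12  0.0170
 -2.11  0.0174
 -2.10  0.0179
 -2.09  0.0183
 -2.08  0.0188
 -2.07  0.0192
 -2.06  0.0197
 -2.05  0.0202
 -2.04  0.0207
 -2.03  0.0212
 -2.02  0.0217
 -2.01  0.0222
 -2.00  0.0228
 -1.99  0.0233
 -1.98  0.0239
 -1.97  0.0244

$0.11

σ√T = 0.33 × 0.2887 = 0.0953
d₁ = [ln(230/280) + (0.034 + ½·0.33²)·0.08333] / (σ√T) = (-0.1967 + 0.0074) / 0.0953 = -1.9875 which rounds to -1.99
d₂ = -1.9875 − 0.0953 = -2.0828 which rounds to -2.08
exp(−rT) = exp(−0.034·0.08333) = 0.9972
C = 230·N(-1.99) − 280·0.9972·N(-2.08) = 230·0.0233 − 280·0.9972·0.0188 = 5.3590 − 5.2493 = 0.1097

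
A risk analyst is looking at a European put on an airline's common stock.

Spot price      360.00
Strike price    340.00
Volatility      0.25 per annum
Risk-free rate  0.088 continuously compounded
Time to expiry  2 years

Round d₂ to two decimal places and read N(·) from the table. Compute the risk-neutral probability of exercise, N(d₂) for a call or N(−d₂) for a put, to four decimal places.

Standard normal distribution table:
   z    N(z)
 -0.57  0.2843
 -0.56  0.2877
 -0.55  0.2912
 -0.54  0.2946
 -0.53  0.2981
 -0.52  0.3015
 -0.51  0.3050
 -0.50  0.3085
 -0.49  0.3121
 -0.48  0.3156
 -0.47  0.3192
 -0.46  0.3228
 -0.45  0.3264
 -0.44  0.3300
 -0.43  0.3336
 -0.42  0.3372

σ√T = 0.25 × 1.4142 = 0.3536
d₁ = [ln(360/340) + (0.088 + ½·0.25²)·2] / (σ√T) = (0.0572 + 0.2385) / 0.3536 = 0.8362 which rounds to 0.84
d₂ = 0.8362 − 0.3536 = 0.4827 which rounds to 0.48
Pr(exercise) under Q = N(−d₂) = N(-0.48) = 0.3156

0.3156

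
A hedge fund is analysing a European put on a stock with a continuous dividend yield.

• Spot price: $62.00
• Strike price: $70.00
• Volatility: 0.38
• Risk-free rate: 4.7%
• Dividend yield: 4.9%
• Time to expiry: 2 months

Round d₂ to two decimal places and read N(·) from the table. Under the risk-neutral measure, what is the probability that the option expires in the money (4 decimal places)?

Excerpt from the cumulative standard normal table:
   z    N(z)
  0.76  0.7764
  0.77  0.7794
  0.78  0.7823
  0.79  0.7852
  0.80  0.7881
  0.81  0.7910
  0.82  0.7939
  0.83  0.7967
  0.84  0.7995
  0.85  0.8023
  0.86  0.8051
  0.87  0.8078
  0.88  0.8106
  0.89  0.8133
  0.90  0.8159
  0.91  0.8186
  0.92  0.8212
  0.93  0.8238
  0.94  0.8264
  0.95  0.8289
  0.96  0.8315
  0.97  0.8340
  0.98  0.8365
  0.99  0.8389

0.8051

σ√T = 0.38 × 0.4082 = 0.1551
ln(S/K) + (r − q + σ²/2)T = ln(62/70) + (0.047 − 0.049 + 0.38²/2)·0.1667 = -0.1214 + 0.0117 = -0.1097
d₁ = -0.1097 / 0.1551 = -0.7069 ⇒ -0.71
d₂ = d₁ − σ√T = -0.7069 − 0.1551 = -0.8620 ⇒ -0.86
Risk-neutral Pr[S_T < K] = N(−d₂) = N(0.86) = 0.8051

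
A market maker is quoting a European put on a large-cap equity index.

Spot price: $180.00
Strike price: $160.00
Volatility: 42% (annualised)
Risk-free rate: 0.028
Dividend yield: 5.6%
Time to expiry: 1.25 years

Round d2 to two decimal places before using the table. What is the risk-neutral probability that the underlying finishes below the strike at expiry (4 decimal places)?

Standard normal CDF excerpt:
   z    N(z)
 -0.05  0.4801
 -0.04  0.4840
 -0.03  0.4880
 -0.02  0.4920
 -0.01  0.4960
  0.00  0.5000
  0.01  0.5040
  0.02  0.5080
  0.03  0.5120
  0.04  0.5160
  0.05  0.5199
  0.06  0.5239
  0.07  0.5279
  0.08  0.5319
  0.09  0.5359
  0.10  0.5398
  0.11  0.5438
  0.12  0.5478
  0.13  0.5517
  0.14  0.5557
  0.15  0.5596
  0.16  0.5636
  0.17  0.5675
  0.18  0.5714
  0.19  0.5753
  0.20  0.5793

T = 1.25;  σ√T = 0.4696
d₁ = [ln(180/160) + (0.028 − 0.056 + 0.42²/2)·1.25] / 0.4696 = [0.1178 + 0.0752] / 0.4696 = 0.4111 ≈ 0.41
d₂ = d₁ − σ√T = 0.4111 − 0.4696 = -0.0585 ≈ -0.06
Risk-neutral Pr[S_T < K] = N(−d₂) = N(0.06) = 0.5239

0.5239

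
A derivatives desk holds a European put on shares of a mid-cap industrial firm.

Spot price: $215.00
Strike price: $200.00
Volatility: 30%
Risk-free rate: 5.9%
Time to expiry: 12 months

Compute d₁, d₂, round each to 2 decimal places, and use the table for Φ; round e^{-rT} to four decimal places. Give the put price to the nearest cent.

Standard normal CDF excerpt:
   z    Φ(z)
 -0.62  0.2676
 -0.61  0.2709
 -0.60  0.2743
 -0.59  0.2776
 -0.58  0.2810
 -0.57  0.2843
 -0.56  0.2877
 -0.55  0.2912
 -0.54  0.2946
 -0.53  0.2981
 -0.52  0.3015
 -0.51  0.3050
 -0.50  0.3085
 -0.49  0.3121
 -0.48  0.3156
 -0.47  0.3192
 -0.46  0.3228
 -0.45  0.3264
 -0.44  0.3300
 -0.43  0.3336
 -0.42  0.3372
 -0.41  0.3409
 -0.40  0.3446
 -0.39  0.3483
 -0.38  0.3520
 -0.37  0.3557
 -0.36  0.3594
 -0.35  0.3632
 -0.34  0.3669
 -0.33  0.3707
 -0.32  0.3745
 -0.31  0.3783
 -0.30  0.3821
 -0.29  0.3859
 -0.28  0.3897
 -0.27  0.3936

$13.07

σ√T = 0.3 × 1.0000 = 0.3000
d₁ = [ln(215/200) + (0.059 + ½·0.3²)·1] / (σ√T) = (0.0723 + 0.1040) / 0.3000 = 0.5877 ≈ 0.59
d₂ = 0.5877 − 0.3000 = 0.2877 ≈ 0.29
e^(−rT) = e^(−0.059·1) = 0.9427
N(−d₂) = N(-0.29) = 0.3859;  N(−d₁) = N(-0.59) = 0.2776
P = 200·0.9427·0.3859 − 215·0.2776 = 72.7576 − 59.6840 = 13.0736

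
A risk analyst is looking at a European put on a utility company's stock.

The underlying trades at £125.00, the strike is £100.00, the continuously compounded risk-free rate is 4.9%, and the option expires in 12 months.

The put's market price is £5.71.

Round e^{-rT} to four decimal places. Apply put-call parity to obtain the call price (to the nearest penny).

e^(−rT) = e^(−0.049·1) = 0.9522
Put-call parity: C − P = S − K·e^(−rT) = 125 − 100·0.9522 = 125 − 95.2200 = 29.7800
C = P + (C − P) = 5.71 + (29.7800) = 35.4900

£35.49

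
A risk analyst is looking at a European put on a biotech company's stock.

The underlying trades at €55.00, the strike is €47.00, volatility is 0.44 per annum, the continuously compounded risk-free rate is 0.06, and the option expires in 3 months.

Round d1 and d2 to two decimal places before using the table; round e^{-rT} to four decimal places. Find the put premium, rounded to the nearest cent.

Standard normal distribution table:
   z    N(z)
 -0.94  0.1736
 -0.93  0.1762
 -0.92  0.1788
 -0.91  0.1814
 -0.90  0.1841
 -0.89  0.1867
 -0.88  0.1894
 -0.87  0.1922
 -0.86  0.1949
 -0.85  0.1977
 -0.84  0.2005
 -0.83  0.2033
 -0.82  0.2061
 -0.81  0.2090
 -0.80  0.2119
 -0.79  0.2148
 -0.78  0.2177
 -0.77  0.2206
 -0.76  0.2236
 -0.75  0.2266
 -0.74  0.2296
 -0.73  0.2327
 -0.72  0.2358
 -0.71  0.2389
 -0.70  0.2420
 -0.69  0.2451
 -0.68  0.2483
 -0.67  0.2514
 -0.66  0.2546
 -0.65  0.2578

€1.37

σ√T = 0.44 × 0.5000 = 0.2200
d₁ = [ln(55/47) + (0.06 + 0.44²/2)·0.25] / 0.2200 = [0.1572 + 0.0392] / 0.2200 = 0.8927 ≈ 0.89
d₂ = d₁ − σ√T = 0.8927 − 0.2200 = 0.6727 ≈ 0.67
e^(−rT) = e^(−0.06·0.25) = 0.9851
N(−d₂) = N(-0.67) = 0.2514;  N(−d₁) = N(-0.89) = 0.1867
P = 47·0.9851·0.2514 − 55·0.1867 = 11.6397 − 10.2685 = 1.3712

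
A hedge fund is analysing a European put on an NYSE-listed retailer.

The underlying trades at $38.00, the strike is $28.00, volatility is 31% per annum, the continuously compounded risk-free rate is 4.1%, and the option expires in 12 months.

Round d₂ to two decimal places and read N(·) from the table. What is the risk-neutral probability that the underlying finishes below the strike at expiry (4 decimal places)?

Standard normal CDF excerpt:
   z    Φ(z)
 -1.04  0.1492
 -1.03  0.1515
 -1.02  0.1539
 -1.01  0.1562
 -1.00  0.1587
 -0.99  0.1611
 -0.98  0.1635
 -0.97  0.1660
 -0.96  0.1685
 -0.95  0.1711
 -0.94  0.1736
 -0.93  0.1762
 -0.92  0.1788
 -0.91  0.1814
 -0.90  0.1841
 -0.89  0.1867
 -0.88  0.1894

0.1685

σ√T = 0.31·√1 = 0.3100
ln(S/K) + (r + σ²/2)T = ln(38/28) + (0.041 + 0.31²/2)·1 = 0.3054 + 0.0891 = 0.3944
d₁ = 0.3944 / 0.3100 = 1.2724 ⇒ 1.27
d₂ = d₁ − σ√T = 1.2724 − 0.3100 = 0.9624 ⇒ 0.96
Risk-neutral Pr[S_T < K] = N(−d₂) = N(-0.96) = 0.1685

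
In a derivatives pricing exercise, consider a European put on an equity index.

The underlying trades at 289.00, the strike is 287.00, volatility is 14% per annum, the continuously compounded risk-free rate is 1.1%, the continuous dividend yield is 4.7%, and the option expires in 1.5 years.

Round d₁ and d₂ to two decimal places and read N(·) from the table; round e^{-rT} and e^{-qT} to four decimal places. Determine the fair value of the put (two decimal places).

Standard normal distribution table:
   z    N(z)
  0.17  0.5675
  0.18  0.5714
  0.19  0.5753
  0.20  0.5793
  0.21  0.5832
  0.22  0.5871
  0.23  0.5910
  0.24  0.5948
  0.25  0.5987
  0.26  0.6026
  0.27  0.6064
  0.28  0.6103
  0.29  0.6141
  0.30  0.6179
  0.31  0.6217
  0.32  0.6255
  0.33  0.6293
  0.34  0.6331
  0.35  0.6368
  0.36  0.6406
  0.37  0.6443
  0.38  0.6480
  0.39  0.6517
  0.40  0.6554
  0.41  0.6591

σ√T = 0.14·√1.5 = 0.1715
d₁ = [ln(289/287) + (0.011 − 0.047 + 0.14²/2)·1.5] / 0.1715 = [0.0069 − 0.0393] / 0.1715 = -0.1887 → -0.19
d₂ = d₁ − σ√T = -0.1887 − 0.1715 = -0.3602 → -0.36
exp(−qT) = exp(−0.047·1.5) = 0.9319;  exp(−rT) = exp(−0.011·1.5) = 0.9836
N(−d₂) = N(0.36) = 0.6406;  N(−d₁) = N(0.19) = 0.5753
P = 287·0.9836·0.6406 − 289·0.9319·0.5753 = 180.8370 − 154.9393 = 25.8977

25.90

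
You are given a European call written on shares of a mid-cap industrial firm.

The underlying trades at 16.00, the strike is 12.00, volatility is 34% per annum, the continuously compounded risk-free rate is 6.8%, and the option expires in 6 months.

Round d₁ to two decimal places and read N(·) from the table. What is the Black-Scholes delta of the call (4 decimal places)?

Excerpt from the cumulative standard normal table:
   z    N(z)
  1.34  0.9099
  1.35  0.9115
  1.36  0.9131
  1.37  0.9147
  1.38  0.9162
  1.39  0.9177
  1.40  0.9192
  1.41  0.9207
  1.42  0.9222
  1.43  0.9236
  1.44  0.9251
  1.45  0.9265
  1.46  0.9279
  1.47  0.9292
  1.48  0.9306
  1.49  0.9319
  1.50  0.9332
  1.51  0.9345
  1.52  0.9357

0.9279

σ√T = 0.34·√0.5 = 0.2404
d₁ = [ln(16/12) + (0.068 + 0.34²/2)·0.5] / 0.2404 = [0.2877 + 0.0629] / 0.2404 = 1.4582 ⇒ 1.46
N(d₁) = N(1.46) = 0.9279
Δ_call = N(d₁) = 0.9279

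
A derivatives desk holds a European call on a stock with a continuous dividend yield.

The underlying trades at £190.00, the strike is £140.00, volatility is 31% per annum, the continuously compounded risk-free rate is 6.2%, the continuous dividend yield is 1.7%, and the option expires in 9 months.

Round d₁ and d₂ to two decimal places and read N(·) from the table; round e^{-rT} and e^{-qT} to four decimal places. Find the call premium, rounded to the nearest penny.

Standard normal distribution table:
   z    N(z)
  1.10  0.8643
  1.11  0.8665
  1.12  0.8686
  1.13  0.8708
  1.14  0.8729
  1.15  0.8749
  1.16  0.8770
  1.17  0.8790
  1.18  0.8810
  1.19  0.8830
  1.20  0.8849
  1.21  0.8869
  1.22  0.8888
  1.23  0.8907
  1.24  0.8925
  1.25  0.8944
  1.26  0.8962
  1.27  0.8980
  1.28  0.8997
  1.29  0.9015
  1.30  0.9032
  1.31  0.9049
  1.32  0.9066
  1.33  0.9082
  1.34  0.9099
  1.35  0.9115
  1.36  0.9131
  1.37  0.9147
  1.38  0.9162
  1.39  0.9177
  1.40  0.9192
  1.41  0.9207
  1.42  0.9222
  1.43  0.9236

σ√T = 0.31·√0.75 = 0.2685
d₁ = [ln(190/140) + (0.062 − 0.017 + 0.31²/2)·0.75] / 0.2685 = [0.3054 + 0.0698] / 0.2685 = 1.3974 ⇒ 1.40
d₂ = d₁ − σ√T = 1.3974 − 0.2685 = 1.1290 ⇒ 1.13
e^(−qT) = e^(−0.017·0.75) = 0.9873;  e^(−rT) = e^(−0.062·0.75) = 0.9546
N(d₁) = N(1.40) = 0.9192;  N(d₂) = N(1.13) = 0.8708
C = 190·0.9873·0.9192 − 140·0.9546·0.8708 = 172.4300 − 116.3772 = 56.0528

£56.05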